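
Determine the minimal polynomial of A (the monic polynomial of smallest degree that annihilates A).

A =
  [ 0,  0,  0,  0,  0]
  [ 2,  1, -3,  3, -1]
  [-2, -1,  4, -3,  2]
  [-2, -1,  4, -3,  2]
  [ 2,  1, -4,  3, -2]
x^3

The characteristic polynomial is χ_A(x) = x^5, so the eigenvalues are known. The minimal polynomial is
  m_A(x) = Π_λ (x − λ)^{k_λ}
where k_λ is the size of the *largest* Jordan block for λ (equivalently, the smallest k with (A − λI)^k v = 0 for every generalised eigenvector v of λ).

  λ = 0: largest Jordan block has size 3, contributing (x − 0)^3

So m_A(x) = x^3 = x^3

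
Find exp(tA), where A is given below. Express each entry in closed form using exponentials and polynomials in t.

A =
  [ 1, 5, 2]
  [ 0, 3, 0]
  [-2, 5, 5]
e^{tA} =
  [-2*t*exp(3*t) + exp(3*t), 5*t*exp(3*t), 2*t*exp(3*t)]
  [0, exp(3*t), 0]
  [-2*t*exp(3*t), 5*t*exp(3*t), 2*t*exp(3*t) + exp(3*t)]

Strategy: write A = P · J · P⁻¹ where J is a Jordan canonical form, so e^{tA} = P · e^{tJ} · P⁻¹, and e^{tJ} can be computed block-by-block.

A has Jordan form
J =
  [3, 1, 0]
  [0, 3, 0]
  [0, 0, 3]
(up to reordering of blocks).

Per-block formulas:
  For a 1×1 block at λ = 3: exp(t · [3]) = [e^(3t)].
  For a 2×2 Jordan block J_2(3): exp(t · J_2(3)) = e^(3t)·(I + t·N), where N is the 2×2 nilpotent shift.

After assembling e^{tJ} and conjugating by P, we get:

e^{tA} =
  [-2*t*exp(3*t) + exp(3*t), 5*t*exp(3*t), 2*t*exp(3*t)]
  [0, exp(3*t), 0]
  [-2*t*exp(3*t), 5*t*exp(3*t), 2*t*exp(3*t) + exp(3*t)]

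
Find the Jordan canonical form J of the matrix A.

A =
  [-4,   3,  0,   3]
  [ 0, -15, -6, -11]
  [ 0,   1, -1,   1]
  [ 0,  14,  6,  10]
J_1(-4) ⊕ J_1(-4) ⊕ J_2(-1)

The characteristic polynomial is
  det(x·I − A) = x^4 + 10*x^3 + 33*x^2 + 40*x + 16 = (x + 1)^2*(x + 4)^2

Eigenvalues and multiplicities (the geometric multiplicity of λ is n − rank(A − λI), which equals the number of Jordan blocks for λ):
  λ = -4: algebraic multiplicity = 2, geometric multiplicity = 2
  λ = -1: algebraic multiplicity = 2, geometric multiplicity = 1

Determining the block sizes for each eigenvalue:
  λ = -4: gm = am = 2, so every block has size 1 → block sizes [1, 1]
  λ = -1: one block (gm = 1), so the single block has size am = 2 → block sizes [2]

Assembling the blocks gives a Jordan form
J =
  [-4,  0,  0,  0]
  [ 0, -4,  0,  0]
  [ 0,  0, -1,  1]
  [ 0,  0,  0, -1]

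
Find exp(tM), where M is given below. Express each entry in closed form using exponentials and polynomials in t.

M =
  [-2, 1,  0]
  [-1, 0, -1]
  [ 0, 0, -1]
e^{tM} =
  [-t*exp(-t) + exp(-t), t*exp(-t), -t^2*exp(-t)/2]
  [-t*exp(-t), t*exp(-t) + exp(-t), -t^2*exp(-t)/2 - t*exp(-t)]
  [0, 0, exp(-t)]

Strategy: write M = P · J · P⁻¹ where J is a Jordan canonical form, so e^{tM} = P · e^{tJ} · P⁻¹, and e^{tJ} can be computed block-by-block.

M has Jordan form
J =
  [-1,  1,  0]
  [ 0, -1,  1]
  [ 0,  0, -1]
(up to reordering of blocks).

Per-block formulas:
  For a 3×3 Jordan block J_3(-1): exp(t · J_3(-1)) = e^(-1t)·(I + t·N + (t^2/2)·N^2), where N is the 3×3 nilpotent shift.

After assembling e^{tJ} and conjugating by P, we get:

e^{tM} =
  [-t*exp(-t) + exp(-t), t*exp(-t), -t^2*exp(-t)/2]
  [-t*exp(-t), t*exp(-t) + exp(-t), -t^2*exp(-t)/2 - t*exp(-t)]
  [0, 0, exp(-t)]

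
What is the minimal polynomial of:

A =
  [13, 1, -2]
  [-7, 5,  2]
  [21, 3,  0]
x^2 - 12*x + 36

The characteristic polynomial is χ_A(x) = (x - 6)^3, so the eigenvalues are known. The minimal polynomial is
  m_A(x) = Π_λ (x − λ)^{k_λ}
where k_λ is the size of the *largest* Jordan block for λ (equivalently, the smallest k with (A − λI)^k v = 0 for every generalised eigenvector v of λ).

  λ = 6: largest Jordan block has size 2, contributing (x − 6)^2

So m_A(x) = (x - 6)^2 = x^2 - 12*x + 36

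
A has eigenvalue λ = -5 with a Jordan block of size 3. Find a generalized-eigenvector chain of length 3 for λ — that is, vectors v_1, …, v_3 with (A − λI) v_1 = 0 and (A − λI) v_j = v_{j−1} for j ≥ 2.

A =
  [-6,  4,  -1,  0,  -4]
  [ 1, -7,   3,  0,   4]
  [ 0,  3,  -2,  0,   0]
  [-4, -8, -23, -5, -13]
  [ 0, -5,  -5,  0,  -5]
A Jordan chain for λ = -5 of length 3:
v_1 = (5, -3, 3, -4, -5)ᵀ
v_2 = (-1, 1, 0, -4, 0)ᵀ
v_3 = (1, 0, 0, 0, 0)ᵀ

Let N = A − (-5)·I. We want v_3 with N^3 v_3 = 0 but N^2 v_3 ≠ 0; then v_{j-1} := N · v_j for j = 3, …, 2.

Pick v_3 = (1, 0, 0, 0, 0)ᵀ.
Then v_2 = N · v_3 = (-1, 1, 0, -4, 0)ᵀ.
Then v_1 = N · v_2 = (5, -3, 3, -4, -5)ᵀ.

Sanity check: (A − (-5)·I) v_1 = (0, 0, 0, 0, 0)ᵀ = 0. ✓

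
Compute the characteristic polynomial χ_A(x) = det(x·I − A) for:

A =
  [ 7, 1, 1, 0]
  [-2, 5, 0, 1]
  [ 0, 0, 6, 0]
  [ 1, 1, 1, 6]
x^4 - 24*x^3 + 216*x^2 - 864*x + 1296

Expanding det(x·I − A) (e.g. by cofactor expansion or by noting that A is similar to its Jordan form J, which has the same characteristic polynomial as A) gives
  χ_A(x) = x^4 - 24*x^3 + 216*x^2 - 864*x + 1296
which factors as (x - 6)^4. The eigenvalues (with algebraic multiplicities) are λ = 6 with multiplicity 4.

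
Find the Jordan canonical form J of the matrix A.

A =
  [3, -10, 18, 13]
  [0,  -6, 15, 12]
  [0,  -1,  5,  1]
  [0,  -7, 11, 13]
J_3(3) ⊕ J_1(6)

The characteristic polynomial is
  det(x·I − A) = x^4 - 15*x^3 + 81*x^2 - 189*x + 162 = (x - 6)*(x - 3)^3

Eigenvalues and multiplicities (the geometric multiplicity of λ is n − rank(A − λI), which equals the number of Jordan blocks for λ):
  λ = 3: algebraic multiplicity = 3, geometric multiplicity = 1
  λ = 6: algebraic multiplicity = 1, geometric multiplicity = 1

Determining the block sizes for each eigenvalue:
  λ = 3: one block (gm = 1), so the single block has size am = 3 → block sizes [3]
  λ = 6: one block (gm = 1), so the single block has size am = 1 → block sizes [1]

Assembling the blocks gives a Jordan form
J =
  [3, 1, 0, 0]
  [0, 3, 1, 0]
  [0, 0, 3, 0]
  [0, 0, 0, 6]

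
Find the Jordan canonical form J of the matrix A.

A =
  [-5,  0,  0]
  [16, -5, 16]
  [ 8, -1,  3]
J_1(-5) ⊕ J_2(-1)

The characteristic polynomial is
  det(x·I − A) = x^3 + 7*x^2 + 11*x + 5 = (x + 1)^2*(x + 5)

Eigenvalues and multiplicities (the geometric multiplicity of λ is n − rank(A − λI), which equals the number of Jordan blocks for λ):
  λ = -5: algebraic multiplicity = 1, geometric multiplicity = 1
  λ = -1: algebraic multiplicity = 2, geometric multiplicity = 1

Determining the block sizes for each eigenvalue:
  λ = -5: one block (gm = 1), so the single block has size am = 1 → block sizes [1]
  λ = -1: one block (gm = 1), so the single block has size am = 2 → block sizes [2]

Assembling the blocks gives a Jordan form
J =
  [-5,  0,  0]
  [ 0, -1,  1]
  [ 0,  0, -1]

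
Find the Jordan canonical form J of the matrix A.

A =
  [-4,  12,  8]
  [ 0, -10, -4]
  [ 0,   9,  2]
J_2(-4) ⊕ J_1(-4)

The characteristic polynomial is
  det(x·I − A) = x^3 + 12*x^2 + 48*x + 64 = (x + 4)^3

Eigenvalues and multiplicities (the geometric multiplicity of λ is n − rank(A − λI), which equals the number of Jordan blocks for λ):
  λ = -4: algebraic multiplicity = 3, geometric multiplicity = 2

Determining the block sizes for each eigenvalue:
  λ = -4: 2 blocks summing to 3 forces exactly one block of size 2 and the rest size 1 → block sizes [2, 1]

Assembling the blocks gives a Jordan form
J =
  [-4,  1,  0]
  [ 0, -4,  0]
  [ 0,  0, -4]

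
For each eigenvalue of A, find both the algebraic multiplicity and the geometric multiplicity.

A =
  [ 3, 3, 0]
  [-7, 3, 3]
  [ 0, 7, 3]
λ = 3: alg = 3, geom = 1

Step 1 — factor the characteristic polynomial to read off the algebraic multiplicities:
  χ_A(x) = (x - 3)^3

Step 2 — compute geometric multiplicities via the rank-nullity identity g(λ) = n − rank(A − λI):
  rank(A − (3)·I) = 2, so dim ker(A − (3)·I) = n − 2 = 1

Summary:
  λ = 3: algebraic multiplicity = 3, geometric multiplicity = 1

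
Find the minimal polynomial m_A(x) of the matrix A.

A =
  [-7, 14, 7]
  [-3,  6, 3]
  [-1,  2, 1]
x^2

The characteristic polynomial is χ_A(x) = x^3, so the eigenvalues are known. The minimal polynomial is
  m_A(x) = Π_λ (x − λ)^{k_λ}
where k_λ is the size of the *largest* Jordan block for λ (equivalently, the smallest k with (A − λI)^k v = 0 for every generalised eigenvector v of λ).

  λ = 0: largest Jordan block has size 2, contributing (x − 0)^2

So m_A(x) = x^2 = x^2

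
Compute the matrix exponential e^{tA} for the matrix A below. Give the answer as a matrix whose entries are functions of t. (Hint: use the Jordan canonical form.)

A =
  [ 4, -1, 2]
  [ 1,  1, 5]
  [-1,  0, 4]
e^{tA} =
  [-t^2*exp(3*t) + t*exp(3*t) + exp(3*t), t^2*exp(3*t)/2 - t*exp(3*t), -t^2*exp(3*t)/2 + 2*t*exp(3*t)]
  [-3*t^2*exp(3*t) + t*exp(3*t), 3*t^2*exp(3*t)/2 - 2*t*exp(3*t) + exp(3*t), -3*t^2*exp(3*t)/2 + 5*t*exp(3*t)]
  [-t^2*exp(3*t) - t*exp(3*t), t^2*exp(3*t)/2, -t^2*exp(3*t)/2 + t*exp(3*t) + exp(3*t)]

Strategy: write A = P · J · P⁻¹ where J is a Jordan canonical form, so e^{tA} = P · e^{tJ} · P⁻¹, and e^{tJ} can be computed block-by-block.

A has Jordan form
J =
  [3, 1, 0]
  [0, 3, 1]
  [0, 0, 3]
(up to reordering of blocks).

Per-block formulas:
  For a 3×3 Jordan block J_3(3): exp(t · J_3(3)) = e^(3t)·(I + t·N + (t^2/2)·N^2), where N is the 3×3 nilpotent shift.

After assembling e^{tJ} and conjugating by P, we get:

e^{tA} =
  [-t^2*exp(3*t) + t*exp(3*t) + exp(3*t), t^2*exp(3*t)/2 - t*exp(3*t), -t^2*exp(3*t)/2 + 2*t*exp(3*t)]
  [-3*t^2*exp(3*t) + t*exp(3*t), 3*t^2*exp(3*t)/2 - 2*t*exp(3*t) + exp(3*t), -3*t^2*exp(3*t)/2 + 5*t*exp(3*t)]
  [-t^2*exp(3*t) - t*exp(3*t), t^2*exp(3*t)/2, -t^2*exp(3*t)/2 + t*exp(3*t) + exp(3*t)]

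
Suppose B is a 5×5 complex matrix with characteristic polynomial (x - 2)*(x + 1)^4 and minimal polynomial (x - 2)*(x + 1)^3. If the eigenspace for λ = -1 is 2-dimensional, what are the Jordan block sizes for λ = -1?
Block sizes for λ = -1: [3, 1]

Step 1 — from the characteristic polynomial, algebraic multiplicity of λ = -1 is 4. From dim ker(B − (-1)·I) = 2, there are exactly 2 Jordan blocks for λ = -1.
Step 2 — from the minimal polynomial, the factor (x + 1)^3 tells us the largest block for λ = -1 has size 3.
Step 3 — with total size 4, 2 blocks, and largest block 3, the block sizes (in nonincreasing order) are [3, 1].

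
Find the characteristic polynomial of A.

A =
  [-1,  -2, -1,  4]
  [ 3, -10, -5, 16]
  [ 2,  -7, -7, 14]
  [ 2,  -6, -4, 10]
x^4 + 8*x^3 + 24*x^2 + 32*x + 16

Expanding det(x·I − A) (e.g. by cofactor expansion or by noting that A is similar to its Jordan form J, which has the same characteristic polynomial as A) gives
  χ_A(x) = x^4 + 8*x^3 + 24*x^2 + 32*x + 16
which factors as (x + 2)^4. The eigenvalues (with algebraic multiplicities) are λ = -2 with multiplicity 4.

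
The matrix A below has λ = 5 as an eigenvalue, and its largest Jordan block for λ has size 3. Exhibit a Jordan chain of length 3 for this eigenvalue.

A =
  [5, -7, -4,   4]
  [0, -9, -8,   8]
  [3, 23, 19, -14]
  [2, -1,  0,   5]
A Jordan chain for λ = 5 of length 3:
v_1 = (-4, -8, 14, 0)ᵀ
v_2 = (0, 0, 3, 2)ᵀ
v_3 = (1, 0, 0, 0)ᵀ

Let N = A − (5)·I. We want v_3 with N^3 v_3 = 0 but N^2 v_3 ≠ 0; then v_{j-1} := N · v_j for j = 3, …, 2.

Pick v_3 = (1, 0, 0, 0)ᵀ.
Then v_2 = N · v_3 = (0, 0, 3, 2)ᵀ.
Then v_1 = N · v_2 = (-4, -8, 14, 0)ᵀ.

Sanity check: (A − (5)·I) v_1 = (0, 0, 0, 0)ᵀ = 0. ✓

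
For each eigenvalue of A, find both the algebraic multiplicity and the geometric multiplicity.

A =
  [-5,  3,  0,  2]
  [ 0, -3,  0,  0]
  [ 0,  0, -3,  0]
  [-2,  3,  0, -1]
λ = -3: alg = 4, geom = 3

Step 1 — factor the characteristic polynomial to read off the algebraic multiplicities:
  χ_A(x) = (x + 3)^4

Step 2 — compute geometric multiplicities via the rank-nullity identity g(λ) = n − rank(A − λI):
  rank(A − (-3)·I) = 1, so dim ker(A − (-3)·I) = n − 1 = 3

Summary:
  λ = -3: algebraic multiplicity = 4, geometric multiplicity = 3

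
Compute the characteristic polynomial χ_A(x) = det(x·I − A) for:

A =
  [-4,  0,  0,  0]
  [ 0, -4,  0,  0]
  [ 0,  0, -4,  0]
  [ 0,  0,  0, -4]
x^4 + 16*x^3 + 96*x^2 + 256*x + 256

Expanding det(x·I − A) (e.g. by cofactor expansion or by noting that A is similar to its Jordan form J, which has the same characteristic polynomial as A) gives
  χ_A(x) = x^4 + 16*x^3 + 96*x^2 + 256*x + 256
which factors as (x + 4)^4. The eigenvalues (with algebraic multiplicities) are λ = -4 with multiplicity 4.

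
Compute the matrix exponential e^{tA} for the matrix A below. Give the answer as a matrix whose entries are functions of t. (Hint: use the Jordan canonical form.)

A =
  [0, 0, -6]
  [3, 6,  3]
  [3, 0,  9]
e^{tA} =
  [-exp(6*t) + 2*exp(3*t), 0, -2*exp(6*t) + 2*exp(3*t)]
  [exp(6*t) - exp(3*t), exp(6*t), exp(6*t) - exp(3*t)]
  [exp(6*t) - exp(3*t), 0, 2*exp(6*t) - exp(3*t)]

Strategy: write A = P · J · P⁻¹ where J is a Jordan canonical form, so e^{tA} = P · e^{tJ} · P⁻¹, and e^{tJ} can be computed block-by-block.

A has Jordan form
J =
  [3, 0, 0]
  [0, 6, 0]
  [0, 0, 6]
(up to reordering of blocks).

Per-block formulas:
  For a 1×1 block at λ = 6: exp(t · [6]) = [e^(6t)].
  For a 1×1 block at λ = 3: exp(t · [3]) = [e^(3t)].

After assembling e^{tJ} and conjugating by P, we get:

e^{tA} =
  [-exp(6*t) + 2*exp(3*t), 0, -2*exp(6*t) + 2*exp(3*t)]
  [exp(6*t) - exp(3*t), exp(6*t), exp(6*t) - exp(3*t)]
  [exp(6*t) - exp(3*t), 0, 2*exp(6*t) - exp(3*t)]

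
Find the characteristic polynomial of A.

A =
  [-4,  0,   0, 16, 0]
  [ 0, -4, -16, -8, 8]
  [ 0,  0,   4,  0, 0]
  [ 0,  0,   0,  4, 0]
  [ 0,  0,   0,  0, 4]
x^5 - 4*x^4 - 32*x^3 + 128*x^2 + 256*x - 1024

Expanding det(x·I − A) (e.g. by cofactor expansion or by noting that A is similar to its Jordan form J, which has the same characteristic polynomial as A) gives
  χ_A(x) = x^5 - 4*x^4 - 32*x^3 + 128*x^2 + 256*x - 1024
which factors as (x - 4)^3*(x + 4)^2. The eigenvalues (with algebraic multiplicities) are λ = -4 with multiplicity 2, λ = 4 with multiplicity 3.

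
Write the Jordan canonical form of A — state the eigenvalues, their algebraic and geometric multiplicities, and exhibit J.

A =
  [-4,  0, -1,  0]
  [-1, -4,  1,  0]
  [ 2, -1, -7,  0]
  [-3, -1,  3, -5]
J_3(-5) ⊕ J_1(-5)

The characteristic polynomial is
  det(x·I − A) = x^4 + 20*x^3 + 150*x^2 + 500*x + 625 = (x + 5)^4

Eigenvalues and multiplicities (the geometric multiplicity of λ is n − rank(A − λI), which equals the number of Jordan blocks for λ):
  λ = -5: algebraic multiplicity = 4, geometric multiplicity = 2

Determining the block sizes for each eigenvalue:
  λ = -5: with am = 4 and gm = 2, the partition is not yet determined (e.g. several partitions of 4 into 2 parts exist). Let N = A − (-5)·I. Computing rank(N^1) = 2, rank(N^2) = 1, rank(N^3) = 0; the number of blocks of size ≥ j is rank(N^{j−1}) − rank(N^j), giving [2, 1, 1]. So we have 1 block(s) of size 3, 1 block(s) of size 1 → block sizes [3, 1]

Assembling the blocks gives a Jordan form
J =
  [-5,  1,  0,  0]
  [ 0, -5,  1,  0]
  [ 0,  0, -5,  0]
  [ 0,  0,  0, -5]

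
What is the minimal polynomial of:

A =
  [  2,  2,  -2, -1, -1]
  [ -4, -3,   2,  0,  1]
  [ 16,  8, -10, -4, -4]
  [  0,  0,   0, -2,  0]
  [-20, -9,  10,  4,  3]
x^3 + 6*x^2 + 12*x + 8

The characteristic polynomial is χ_A(x) = (x + 2)^5, so the eigenvalues are known. The minimal polynomial is
  m_A(x) = Π_λ (x − λ)^{k_λ}
where k_λ is the size of the *largest* Jordan block for λ (equivalently, the smallest k with (A − λI)^k v = 0 for every generalised eigenvector v of λ).

  λ = -2: largest Jordan block has size 3, contributing (x + 2)^3

So m_A(x) = (x + 2)^3 = x^3 + 6*x^2 + 12*x + 8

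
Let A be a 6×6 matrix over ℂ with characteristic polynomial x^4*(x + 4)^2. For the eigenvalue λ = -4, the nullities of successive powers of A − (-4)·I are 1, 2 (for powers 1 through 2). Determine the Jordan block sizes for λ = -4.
Block sizes for λ = -4: [2]

From the dimensions of kernels of powers, the number of Jordan blocks of size at least j is d_j − d_{j−1} where d_j = dim ker(N^j) (with d_0 = 0). Computing the differences gives [1, 1].
The number of blocks of size exactly k is (#blocks of size ≥ k) − (#blocks of size ≥ k + 1), so the partition is: 1 block(s) of size 2.
In nonincreasing order the block sizes are [2].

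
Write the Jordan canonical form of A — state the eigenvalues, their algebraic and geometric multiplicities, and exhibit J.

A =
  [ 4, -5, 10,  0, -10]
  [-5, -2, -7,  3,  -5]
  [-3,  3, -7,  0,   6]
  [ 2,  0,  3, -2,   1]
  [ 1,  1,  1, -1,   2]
J_3(-1) ⊕ J_1(-1) ⊕ J_1(-1)

The characteristic polynomial is
  det(x·I − A) = x^5 + 5*x^4 + 10*x^3 + 10*x^2 + 5*x + 1 = (x + 1)^5

Eigenvalues and multiplicities (the geometric multiplicity of λ is n − rank(A − λI), which equals the number of Jordan blocks for λ):
  λ = -1: algebraic multiplicity = 5, geometric multiplicity = 3

Determining the block sizes for each eigenvalue:
  λ = -1: with am = 5 and gm = 3, the partition is not yet determined (e.g. several partitions of 5 into 3 parts exist). Let N = A − (-1)·I. Computing rank(N^1) = 2, rank(N^2) = 1, rank(N^3) = 0; the number of blocks of size ≥ j is rank(N^{j−1}) − rank(N^j), giving [3, 1, 1]. So we have 1 block(s) of size 3, 2 block(s) of size 1 → block sizes [3, 1, 1]

Assembling the blocks gives a Jordan form
J =
  [-1,  1,  0,  0,  0]
  [ 0, -1,  1,  0,  0]
  [ 0,  0, -1,  0,  0]
  [ 0,  0,  0, -1,  0]
  [ 0,  0,  0,  0, -1]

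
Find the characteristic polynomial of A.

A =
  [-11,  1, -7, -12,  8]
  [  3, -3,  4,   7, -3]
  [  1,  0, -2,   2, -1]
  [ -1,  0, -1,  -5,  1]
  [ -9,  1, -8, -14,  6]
x^5 + 15*x^4 + 90*x^3 + 270*x^2 + 405*x + 243

Expanding det(x·I − A) (e.g. by cofactor expansion or by noting that A is similar to its Jordan form J, which has the same characteristic polynomial as A) gives
  χ_A(x) = x^5 + 15*x^4 + 90*x^3 + 270*x^2 + 405*x + 243
which factors as (x + 3)^5. The eigenvalues (with algebraic multiplicities) are λ = -3 with multiplicity 5.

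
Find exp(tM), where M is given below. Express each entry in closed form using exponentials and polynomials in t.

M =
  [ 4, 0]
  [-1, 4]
e^{tM} =
  [exp(4*t), 0]
  [-t*exp(4*t), exp(4*t)]

Strategy: write M = P · J · P⁻¹ where J is a Jordan canonical form, so e^{tM} = P · e^{tJ} · P⁻¹, and e^{tJ} can be computed block-by-block.

M has Jordan form
J =
  [4, 1]
  [0, 4]
(up to reordering of blocks).

Per-block formulas:
  For a 2×2 Jordan block J_2(4): exp(t · J_2(4)) = e^(4t)·(I + t·N), where N is the 2×2 nilpotent shift.

After assembling e^{tJ} and conjugating by P, we get:

e^{tM} =
  [exp(4*t), 0]
  [-t*exp(4*t), exp(4*t)]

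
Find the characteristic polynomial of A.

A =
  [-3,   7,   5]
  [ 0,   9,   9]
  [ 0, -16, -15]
x^3 + 9*x^2 + 27*x + 27

Expanding det(x·I − A) (e.g. by cofactor expansion or by noting that A is similar to its Jordan form J, which has the same characteristic polynomial as A) gives
  χ_A(x) = x^3 + 9*x^2 + 27*x + 27
which factors as (x + 3)^3. The eigenvalues (with algebraic multiplicities) are λ = -3 with multiplicity 3.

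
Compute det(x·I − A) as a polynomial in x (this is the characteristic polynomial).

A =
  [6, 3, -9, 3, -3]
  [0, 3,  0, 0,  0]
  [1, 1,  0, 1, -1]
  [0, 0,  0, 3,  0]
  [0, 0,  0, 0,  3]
x^5 - 15*x^4 + 90*x^3 - 270*x^2 + 405*x - 243

Expanding det(x·I − A) (e.g. by cofactor expansion or by noting that A is similar to its Jordan form J, which has the same characteristic polynomial as A) gives
  χ_A(x) = x^5 - 15*x^4 + 90*x^3 - 270*x^2 + 405*x - 243
which factors as (x - 3)^5. The eigenvalues (with algebraic multiplicities) are λ = 3 with multiplicity 5.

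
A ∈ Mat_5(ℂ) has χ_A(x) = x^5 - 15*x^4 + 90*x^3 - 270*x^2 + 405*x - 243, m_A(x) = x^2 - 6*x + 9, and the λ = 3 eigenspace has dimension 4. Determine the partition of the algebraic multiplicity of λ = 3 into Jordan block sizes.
Block sizes for λ = 3: [2, 1, 1, 1]

Step 1 — from the characteristic polynomial, algebraic multiplicity of λ = 3 is 5. From dim ker(A − (3)·I) = 4, there are exactly 4 Jordan blocks for λ = 3.
Step 2 — from the minimal polynomial, the factor (x − 3)^2 tells us the largest block for λ = 3 has size 2.
Step 3 — with total size 5, 4 blocks, and largest block 2, the block sizes (in nonincreasing order) are [2, 1, 1, 1].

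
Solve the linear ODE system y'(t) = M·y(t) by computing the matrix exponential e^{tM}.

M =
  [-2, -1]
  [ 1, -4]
e^{tM} =
  [t*exp(-3*t) + exp(-3*t), -t*exp(-3*t)]
  [t*exp(-3*t), -t*exp(-3*t) + exp(-3*t)]

Strategy: write M = P · J · P⁻¹ where J is a Jordan canonical form, so e^{tM} = P · e^{tJ} · P⁻¹, and e^{tJ} can be computed block-by-block.

M has Jordan form
J =
  [-3,  1]
  [ 0, -3]
(up to reordering of blocks).

Per-block formulas:
  For a 2×2 Jordan block J_2(-3): exp(t · J_2(-3)) = e^(-3t)·(I + t·N), where N is the 2×2 nilpotent shift.

After assembling e^{tJ} and conjugating by P, we get:

e^{tM} =
  [t*exp(-3*t) + exp(-3*t), -t*exp(-3*t)]
  [t*exp(-3*t), -t*exp(-3*t) + exp(-3*t)]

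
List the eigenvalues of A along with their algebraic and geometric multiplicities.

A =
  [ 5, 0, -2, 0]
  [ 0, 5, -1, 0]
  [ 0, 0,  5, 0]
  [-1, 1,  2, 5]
λ = 5: alg = 4, geom = 2

Step 1 — factor the characteristic polynomial to read off the algebraic multiplicities:
  χ_A(x) = (x - 5)^4

Step 2 — compute geometric multiplicities via the rank-nullity identity g(λ) = n − rank(A − λI):
  rank(A − (5)·I) = 2, so dim ker(A − (5)·I) = n − 2 = 2

Summary:
  λ = 5: algebraic multiplicity = 4, geometric multiplicity = 2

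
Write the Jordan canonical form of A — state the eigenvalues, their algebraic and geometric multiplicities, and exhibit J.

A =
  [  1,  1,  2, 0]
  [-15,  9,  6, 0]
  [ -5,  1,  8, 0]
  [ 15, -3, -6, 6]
J_2(6) ⊕ J_1(6) ⊕ J_1(6)

The characteristic polynomial is
  det(x·I − A) = x^4 - 24*x^3 + 216*x^2 - 864*x + 1296 = (x - 6)^4

Eigenvalues and multiplicities (the geometric multiplicity of λ is n − rank(A − λI), which equals the number of Jordan blocks for λ):
  λ = 6: algebraic multiplicity = 4, geometric multiplicity = 3

Determining the block sizes for each eigenvalue:
  λ = 6: 3 blocks summing to 4 forces exactly one block of size 2 and the rest size 1 → block sizes [2, 1, 1]

Assembling the blocks gives a Jordan form
J =
  [6, 1, 0, 0]
  [0, 6, 0, 0]
  [0, 0, 6, 0]
  [0, 0, 0, 6]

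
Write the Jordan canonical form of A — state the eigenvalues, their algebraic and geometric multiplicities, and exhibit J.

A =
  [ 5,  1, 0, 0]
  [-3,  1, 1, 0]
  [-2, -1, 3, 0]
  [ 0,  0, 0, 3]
J_3(3) ⊕ J_1(3)

The characteristic polynomial is
  det(x·I − A) = x^4 - 12*x^3 + 54*x^2 - 108*x + 81 = (x - 3)^4

Eigenvalues and multiplicities (the geometric multiplicity of λ is n − rank(A − λI), which equals the number of Jordan blocks for λ):
  λ = 3: algebraic multiplicity = 4, geometric multiplicity = 2

Determining the block sizes for each eigenvalue:
  λ = 3: with am = 4 and gm = 2, the partition is not yet determined (e.g. several partitions of 4 into 2 parts exist). Let N = A − (3)·I. Computing rank(N^1) = 2, rank(N^2) = 1, rank(N^3) = 0; the number of blocks of size ≥ j is rank(N^{j−1}) − rank(N^j), giving [2, 1, 1]. So we have 1 block(s) of size 3, 1 block(s) of size 1 → block sizes [3, 1]

Assembling the blocks gives a Jordan form
J =
  [3, 1, 0, 0]
  [0, 3, 1, 0]
  [0, 0, 3, 0]
  [0, 0, 0, 3]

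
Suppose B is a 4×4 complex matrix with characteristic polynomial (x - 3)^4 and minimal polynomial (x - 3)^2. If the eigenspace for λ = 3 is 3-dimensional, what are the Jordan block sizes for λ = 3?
Block sizes for λ = 3: [2, 1, 1]

Step 1 — from the characteristic polynomial, algebraic multiplicity of λ = 3 is 4. From dim ker(B − (3)·I) = 3, there are exactly 3 Jordan blocks for λ = 3.
Step 2 — from the minimal polynomial, the factor (x − 3)^2 tells us the largest block for λ = 3 has size 2.
Step 3 — with total size 4, 3 blocks, and largest block 2, the block sizes (in nonincreasing order) are [2, 1, 1].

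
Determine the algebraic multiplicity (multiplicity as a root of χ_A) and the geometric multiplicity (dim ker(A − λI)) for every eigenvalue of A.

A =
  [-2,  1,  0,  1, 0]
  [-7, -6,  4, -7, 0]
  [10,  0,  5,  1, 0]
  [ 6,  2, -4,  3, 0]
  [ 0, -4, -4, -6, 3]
λ = -3: alg = 2, geom = 1; λ = 3: alg = 3, geom = 2

Step 1 — factor the characteristic polynomial to read off the algebraic multiplicities:
  χ_A(x) = (x - 3)^3*(x + 3)^2

Step 2 — compute geometric multiplicities via the rank-nullity identity g(λ) = n − rank(A − λI):
  rank(A − (-3)·I) = 4, so dim ker(A − (-3)·I) = n − 4 = 1
  rank(A − (3)·I) = 3, so dim ker(A − (3)·I) = n − 3 = 2

Summary:
  λ = -3: algebraic multiplicity = 2, geometric multiplicity = 1
  λ = 3: algebraic multiplicity = 3, geometric multiplicity = 2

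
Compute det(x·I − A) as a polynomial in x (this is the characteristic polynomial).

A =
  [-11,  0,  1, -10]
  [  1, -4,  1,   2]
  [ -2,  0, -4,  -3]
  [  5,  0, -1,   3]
x^4 + 16*x^3 + 96*x^2 + 256*x + 256

Expanding det(x·I − A) (e.g. by cofactor expansion or by noting that A is similar to its Jordan form J, which has the same characteristic polynomial as A) gives
  χ_A(x) = x^4 + 16*x^3 + 96*x^2 + 256*x + 256
which factors as (x + 4)^4. The eigenvalues (with algebraic multiplicities) are λ = -4 with multiplicity 4.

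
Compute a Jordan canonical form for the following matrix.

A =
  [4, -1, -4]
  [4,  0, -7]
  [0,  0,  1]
J_1(1) ⊕ J_2(2)

The characteristic polynomial is
  det(x·I − A) = x^3 - 5*x^2 + 8*x - 4 = (x - 2)^2*(x - 1)

Eigenvalues and multiplicities (the geometric multiplicity of λ is n − rank(A − λI), which equals the number of Jordan blocks for λ):
  λ = 1: algebraic multiplicity = 1, geometric multiplicity = 1
  λ = 2: algebraic multiplicity = 2, geometric multiplicity = 1

Determining the block sizes for each eigenvalue:
  λ = 1: one block (gm = 1), so the single block has size am = 1 → block sizes [1]
  λ = 2: one block (gm = 1), so the single block has size am = 2 → block sizes [2]

Assembling the blocks gives a Jordan form
J =
  [1, 0, 0]
  [0, 2, 1]
  [0, 0, 2]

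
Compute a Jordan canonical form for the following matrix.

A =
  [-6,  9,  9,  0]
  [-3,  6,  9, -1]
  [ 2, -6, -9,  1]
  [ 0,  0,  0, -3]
J_2(-3) ⊕ J_2(-3)

The characteristic polynomial is
  det(x·I − A) = x^4 + 12*x^3 + 54*x^2 + 108*x + 81 = (x + 3)^4

Eigenvalues and multiplicities (the geometric multiplicity of λ is n − rank(A − λI), which equals the number of Jordan blocks for λ):
  λ = -3: algebraic multiplicity = 4, geometric multiplicity = 2

Determining the block sizes for each eigenvalue:
  λ = -3: with am = 4 and gm = 2, the partition is not yet determined (e.g. several partitions of 4 into 2 parts exist). Let N = A − (-3)·I. Computing rank(N^1) = 2, rank(N^2) = 0; the number of blocks of size ≥ j is rank(N^{j−1}) − rank(N^j), giving [2, 2]. So we have 2 block(s) of size 2 → block sizes [2, 2]

Assembling the blocks gives a Jordan form
J =
  [-3,  1,  0,  0]
  [ 0, -3,  0,  0]
  [ 0,  0, -3,  1]
  [ 0,  0,  0, -3]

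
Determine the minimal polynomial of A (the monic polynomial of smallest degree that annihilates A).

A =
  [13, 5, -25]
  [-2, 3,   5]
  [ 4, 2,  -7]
x^3 - 9*x^2 + 27*x - 27

The characteristic polynomial is χ_A(x) = (x - 3)^3, so the eigenvalues are known. The minimal polynomial is
  m_A(x) = Π_λ (x − λ)^{k_λ}
where k_λ is the size of the *largest* Jordan block for λ (equivalently, the smallest k with (A − λI)^k v = 0 for every generalised eigenvector v of λ).

  λ = 3: largest Jordan block has size 3, contributing (x − 3)^3

So m_A(x) = (x - 3)^3 = x^3 - 9*x^2 + 27*x - 27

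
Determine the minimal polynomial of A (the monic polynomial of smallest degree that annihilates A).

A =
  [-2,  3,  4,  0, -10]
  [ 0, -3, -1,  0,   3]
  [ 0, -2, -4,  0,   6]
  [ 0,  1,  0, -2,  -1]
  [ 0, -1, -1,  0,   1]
x^3 + 6*x^2 + 12*x + 8

The characteristic polynomial is χ_A(x) = (x + 2)^5, so the eigenvalues are known. The minimal polynomial is
  m_A(x) = Π_λ (x − λ)^{k_λ}
where k_λ is the size of the *largest* Jordan block for λ (equivalently, the smallest k with (A − λI)^k v = 0 for every generalised eigenvector v of λ).

  λ = -2: largest Jordan block has size 3, contributing (x + 2)^3

So m_A(x) = (x + 2)^3 = x^3 + 6*x^2 + 12*x + 8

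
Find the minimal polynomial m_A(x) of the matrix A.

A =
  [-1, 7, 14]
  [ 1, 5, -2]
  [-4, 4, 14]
x^2 - 12*x + 36

The characteristic polynomial is χ_A(x) = (x - 6)^3, so the eigenvalues are known. The minimal polynomial is
  m_A(x) = Π_λ (x − λ)^{k_λ}
where k_λ is the size of the *largest* Jordan block for λ (equivalently, the smallest k with (A − λI)^k v = 0 for every generalised eigenvector v of λ).

  λ = 6: largest Jordan block has size 2, contributing (x − 6)^2

So m_A(x) = (x - 6)^2 = x^2 - 12*x + 36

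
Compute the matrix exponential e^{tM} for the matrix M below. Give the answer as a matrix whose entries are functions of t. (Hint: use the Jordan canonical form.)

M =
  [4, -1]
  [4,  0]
e^{tM} =
  [2*t*exp(2*t) + exp(2*t), -t*exp(2*t)]
  [4*t*exp(2*t), -2*t*exp(2*t) + exp(2*t)]

Strategy: write M = P · J · P⁻¹ where J is a Jordan canonical form, so e^{tM} = P · e^{tJ} · P⁻¹, and e^{tJ} can be computed block-by-block.

M has Jordan form
J =
  [2, 1]
  [0, 2]
(up to reordering of blocks).

Per-block formulas:
  For a 2×2 Jordan block J_2(2): exp(t · J_2(2)) = e^(2t)·(I + t·N), where N is the 2×2 nilpotent shift.

After assembling e^{tJ} and conjugating by P, we get:

e^{tM} =
  [2*t*exp(2*t) + exp(2*t), -t*exp(2*t)]
  [4*t*exp(2*t), -2*t*exp(2*t) + exp(2*t)]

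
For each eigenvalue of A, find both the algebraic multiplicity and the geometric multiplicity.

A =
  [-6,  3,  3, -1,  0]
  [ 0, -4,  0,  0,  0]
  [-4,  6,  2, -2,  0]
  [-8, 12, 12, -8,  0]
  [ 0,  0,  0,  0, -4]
λ = -4: alg = 5, geom = 4

Step 1 — factor the characteristic polynomial to read off the algebraic multiplicities:
  χ_A(x) = (x + 4)^5

Step 2 — compute geometric multiplicities via the rank-nullity identity g(λ) = n − rank(A − λI):
  rank(A − (-4)·I) = 1, so dim ker(A − (-4)·I) = n − 1 = 4

Summary:
  λ = -4: algebraic multiplicity = 5, geometric multiplicity = 4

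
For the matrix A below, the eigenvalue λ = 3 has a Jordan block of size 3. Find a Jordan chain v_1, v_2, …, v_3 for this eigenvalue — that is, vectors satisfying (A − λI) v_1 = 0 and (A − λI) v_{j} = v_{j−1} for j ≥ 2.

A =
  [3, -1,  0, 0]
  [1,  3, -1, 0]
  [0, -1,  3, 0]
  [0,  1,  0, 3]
A Jordan chain for λ = 3 of length 3:
v_1 = (-1, 0, -1, 1)ᵀ
v_2 = (0, 1, 0, 0)ᵀ
v_3 = (1, 0, 0, 0)ᵀ

Let N = A − (3)·I. We want v_3 with N^3 v_3 = 0 but N^2 v_3 ≠ 0; then v_{j-1} := N · v_j for j = 3, …, 2.

Pick v_3 = (1, 0, 0, 0)ᵀ.
Then v_2 = N · v_3 = (0, 1, 0, 0)ᵀ.
Then v_1 = N · v_2 = (-1, 0, -1, 1)ᵀ.

Sanity check: (A − (3)·I) v_1 = (0, 0, 0, 0)ᵀ = 0. ✓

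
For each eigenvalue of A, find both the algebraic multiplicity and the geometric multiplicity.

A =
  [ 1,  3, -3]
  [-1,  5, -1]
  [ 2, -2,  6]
λ = 4: alg = 3, geom = 2

Step 1 — factor the characteristic polynomial to read off the algebraic multiplicities:
  χ_A(x) = (x - 4)^3

Step 2 — compute geometric multiplicities via the rank-nullity identity g(λ) = n − rank(A − λI):
  rank(A − (4)·I) = 1, so dim ker(A − (4)·I) = n − 1 = 2

Summary:
  λ = 4: algebraic multiplicity = 3, geometric multiplicity = 2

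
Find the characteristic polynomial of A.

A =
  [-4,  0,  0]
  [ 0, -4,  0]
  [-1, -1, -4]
x^3 + 12*x^2 + 48*x + 64

Expanding det(x·I − A) (e.g. by cofactor expansion or by noting that A is similar to its Jordan form J, which has the same characteristic polynomial as A) gives
  χ_A(x) = x^3 + 12*x^2 + 48*x + 64
which factors as (x + 4)^3. The eigenvalues (with algebraic multiplicities) are λ = -4 with multiplicity 3.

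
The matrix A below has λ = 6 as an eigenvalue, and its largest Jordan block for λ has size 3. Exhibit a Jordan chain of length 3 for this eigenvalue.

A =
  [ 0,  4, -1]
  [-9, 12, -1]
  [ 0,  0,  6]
A Jordan chain for λ = 6 of length 3:
v_1 = (2, 3, 0)ᵀ
v_2 = (-1, -1, 0)ᵀ
v_3 = (0, 0, 1)ᵀ

Let N = A − (6)·I. We want v_3 with N^3 v_3 = 0 but N^2 v_3 ≠ 0; then v_{j-1} := N · v_j for j = 3, …, 2.

Pick v_3 = (0, 0, 1)ᵀ.
Then v_2 = N · v_3 = (-1, -1, 0)ᵀ.
Then v_1 = N · v_2 = (2, 3, 0)ᵀ.

Sanity check: (A − (6)·I) v_1 = (0, 0, 0)ᵀ = 0. ✓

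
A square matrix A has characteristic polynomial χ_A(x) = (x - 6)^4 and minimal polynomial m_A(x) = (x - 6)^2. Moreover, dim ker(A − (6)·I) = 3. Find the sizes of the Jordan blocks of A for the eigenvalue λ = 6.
Block sizes for λ = 6: [2, 1, 1]

Step 1 — from the characteristic polynomial, algebraic multiplicity of λ = 6 is 4. From dim ker(A − (6)·I) = 3, there are exactly 3 Jordan blocks for λ = 6.
Step 2 — from the minimal polynomial, the factor (x − 6)^2 tells us the largest block for λ = 6 has size 2.
Step 3 — with total size 4, 3 blocks, and largest block 2, the block sizes (in nonincreasing order) are [2, 1, 1].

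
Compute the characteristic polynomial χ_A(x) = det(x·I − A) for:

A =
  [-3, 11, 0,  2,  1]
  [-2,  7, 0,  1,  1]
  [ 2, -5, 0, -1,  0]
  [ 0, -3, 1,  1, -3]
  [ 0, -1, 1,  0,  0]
x^5 - 5*x^4 + 10*x^3 - 10*x^2 + 5*x - 1

Expanding det(x·I − A) (e.g. by cofactor expansion or by noting that A is similar to its Jordan form J, which has the same characteristic polynomial as A) gives
  χ_A(x) = x^5 - 5*x^4 + 10*x^3 - 10*x^2 + 5*x - 1
which factors as (x - 1)^5. The eigenvalues (with algebraic multiplicities) are λ = 1 with multiplicity 5.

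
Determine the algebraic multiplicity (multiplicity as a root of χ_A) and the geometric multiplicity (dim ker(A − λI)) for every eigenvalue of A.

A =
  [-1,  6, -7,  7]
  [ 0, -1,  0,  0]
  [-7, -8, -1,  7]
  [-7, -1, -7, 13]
λ = -1: alg = 2, geom = 1; λ = 6: alg = 2, geom = 2

Step 1 — factor the characteristic polynomial to read off the algebraic multiplicities:
  χ_A(x) = (x - 6)^2*(x + 1)^2

Step 2 — compute geometric multiplicities via the rank-nullity identity g(λ) = n − rank(A − λI):
  rank(A − (-1)·I) = 3, so dim ker(A − (-1)·I) = n − 3 = 1
  rank(A − (6)·I) = 2, so dim ker(A − (6)·I) = n − 2 = 2

Summary:
  λ = -1: algebraic multiplicity = 2, geometric multiplicity = 1
  λ = 6: algebraic multiplicity = 2, geometric multiplicity = 2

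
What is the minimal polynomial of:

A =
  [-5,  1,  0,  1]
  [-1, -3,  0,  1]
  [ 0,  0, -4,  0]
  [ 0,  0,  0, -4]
x^2 + 8*x + 16

The characteristic polynomial is χ_A(x) = (x + 4)^4, so the eigenvalues are known. The minimal polynomial is
  m_A(x) = Π_λ (x − λ)^{k_λ}
where k_λ is the size of the *largest* Jordan block for λ (equivalently, the smallest k with (A − λI)^k v = 0 for every generalised eigenvector v of λ).

  λ = -4: largest Jordan block has size 2, contributing (x + 4)^2

So m_A(x) = (x + 4)^2 = x^2 + 8*x + 16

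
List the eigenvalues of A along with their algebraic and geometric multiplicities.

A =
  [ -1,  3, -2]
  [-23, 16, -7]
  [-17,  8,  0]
λ = 5: alg = 3, geom = 1

Step 1 — factor the characteristic polynomial to read off the algebraic multiplicities:
  χ_A(x) = (x - 5)^3

Step 2 — compute geometric multiplicities via the rank-nullity identity g(λ) = n − rank(A − λI):
  rank(A − (5)·I) = 2, so dim ker(A − (5)·I) = n − 2 = 1

Summary:
  λ = 5: algebraic multiplicity = 3, geometric multiplicity = 1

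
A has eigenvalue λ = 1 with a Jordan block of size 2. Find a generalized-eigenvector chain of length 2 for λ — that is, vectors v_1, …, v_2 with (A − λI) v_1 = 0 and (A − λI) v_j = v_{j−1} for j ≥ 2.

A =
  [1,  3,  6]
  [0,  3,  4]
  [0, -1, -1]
A Jordan chain for λ = 1 of length 2:
v_1 = (3, 2, -1)ᵀ
v_2 = (0, 1, 0)ᵀ

Let N = A − (1)·I. We want v_2 with N^2 v_2 = 0 but N^1 v_2 ≠ 0; then v_{j-1} := N · v_j for j = 2, …, 2.

Pick v_2 = (0, 1, 0)ᵀ.
Then v_1 = N · v_2 = (3, 2, -1)ᵀ.

Sanity check: (A − (1)·I) v_1 = (0, 0, 0)ᵀ = 0. ✓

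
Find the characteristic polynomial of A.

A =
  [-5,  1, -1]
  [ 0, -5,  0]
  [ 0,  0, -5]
x^3 + 15*x^2 + 75*x + 125

Expanding det(x·I − A) (e.g. by cofactor expansion or by noting that A is similar to its Jordan form J, which has the same characteristic polynomial as A) gives
  χ_A(x) = x^3 + 15*x^2 + 75*x + 125
which factors as (x + 5)^3. The eigenvalues (with algebraic multiplicities) are λ = -5 with multiplicity 3.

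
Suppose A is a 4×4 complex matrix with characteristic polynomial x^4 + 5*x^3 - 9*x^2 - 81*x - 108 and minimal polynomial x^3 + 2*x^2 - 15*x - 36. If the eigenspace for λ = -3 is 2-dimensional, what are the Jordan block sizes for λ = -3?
Block sizes for λ = -3: [2, 1]

Step 1 — from the characteristic polynomial, algebraic multiplicity of λ = -3 is 3. From dim ker(A − (-3)·I) = 2, there are exactly 2 Jordan blocks for λ = -3.
Step 2 — from the minimal polynomial, the factor (x + 3)^2 tells us the largest block for λ = -3 has size 2.
Step 3 — with total size 3, 2 blocks, and largest block 2, the block sizes (in nonincreasing order) are [2, 1].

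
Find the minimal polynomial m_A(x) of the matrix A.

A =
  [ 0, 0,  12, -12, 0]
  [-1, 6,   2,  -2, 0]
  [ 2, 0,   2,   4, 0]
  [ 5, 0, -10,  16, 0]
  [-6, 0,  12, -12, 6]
x^2 - 12*x + 36

The characteristic polynomial is χ_A(x) = (x - 6)^5, so the eigenvalues are known. The minimal polynomial is
  m_A(x) = Π_λ (x − λ)^{k_λ}
where k_λ is the size of the *largest* Jordan block for λ (equivalently, the smallest k with (A − λI)^k v = 0 for every generalised eigenvector v of λ).

  λ = 6: largest Jordan block has size 2, contributing (x − 6)^2

So m_A(x) = (x - 6)^2 = x^2 - 12*x + 36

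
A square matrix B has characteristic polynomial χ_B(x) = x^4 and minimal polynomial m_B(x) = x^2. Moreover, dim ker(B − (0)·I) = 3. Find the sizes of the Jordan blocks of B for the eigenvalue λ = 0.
Block sizes for λ = 0: [2, 1, 1]

Step 1 — from the characteristic polynomial, algebraic multiplicity of λ = 0 is 4. From dim ker(B − (0)·I) = 3, there are exactly 3 Jordan blocks for λ = 0.
Step 2 — from the minimal polynomial, the factor (x − 0)^2 tells us the largest block for λ = 0 has size 2.
Step 3 — with total size 4, 3 blocks, and largest block 2, the block sizes (in nonincreasing order) are [2, 1, 1].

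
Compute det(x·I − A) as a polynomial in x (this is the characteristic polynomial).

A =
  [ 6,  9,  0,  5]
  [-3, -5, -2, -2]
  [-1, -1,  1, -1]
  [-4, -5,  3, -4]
x^4 + 2*x^3 + x^2

Expanding det(x·I − A) (e.g. by cofactor expansion or by noting that A is similar to its Jordan form J, which has the same characteristic polynomial as A) gives
  χ_A(x) = x^4 + 2*x^3 + x^2
which factors as x^2*(x + 1)^2. The eigenvalues (with algebraic multiplicities) are λ = -1 with multiplicity 2, λ = 0 with multiplicity 2.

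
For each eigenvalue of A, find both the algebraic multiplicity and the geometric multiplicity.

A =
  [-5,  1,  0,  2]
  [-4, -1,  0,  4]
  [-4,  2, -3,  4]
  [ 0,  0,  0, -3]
λ = -3: alg = 4, geom = 3

Step 1 — factor the characteristic polynomial to read off the algebraic multiplicities:
  χ_A(x) = (x + 3)^4

Step 2 — compute geometric multiplicities via the rank-nullity identity g(λ) = n − rank(A − λI):
  rank(A − (-3)·I) = 1, so dim ker(A − (-3)·I) = n − 1 = 3

Summary:
  λ = -3: algebraic multiplicity = 4, geometric multiplicity = 3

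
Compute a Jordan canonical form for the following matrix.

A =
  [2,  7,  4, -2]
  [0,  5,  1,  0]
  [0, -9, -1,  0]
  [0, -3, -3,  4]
J_3(2) ⊕ J_1(4)

The characteristic polynomial is
  det(x·I − A) = x^4 - 10*x^3 + 36*x^2 - 56*x + 32 = (x - 4)*(x - 2)^3

Eigenvalues and multiplicities (the geometric multiplicity of λ is n − rank(A − λI), which equals the number of Jordan blocks for λ):
  λ = 2: algebraic multiplicity = 3, geometric multiplicity = 1
  λ = 4: algebraic multiplicity = 1, geometric multiplicity = 1

Determining the block sizes for each eigenvalue:
  λ = 2: one block (gm = 1), so the single block has size am = 3 → block sizes [3]
  λ = 4: one block (gm = 1), so the single block has size am = 1 → block sizes [1]

Assembling the blocks gives a Jordan form
J =
  [2, 1, 0, 0]
  [0, 2, 1, 0]
  [0, 0, 2, 0]
  [0, 0, 0, 4]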